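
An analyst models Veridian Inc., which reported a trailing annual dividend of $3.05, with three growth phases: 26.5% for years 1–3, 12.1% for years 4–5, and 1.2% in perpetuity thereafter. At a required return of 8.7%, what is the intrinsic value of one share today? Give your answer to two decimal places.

$91.54

Three-stage DDM. Project D₁…D_5; terminal Gordon value at t=5 with g = 0.012; discount at r = 0.087.
D_1 = 3.8582
D_2 = 4.8807
D_3 = 6.1741
D_4 = 6.9211
D_5 = 7.7586
TV_5 = 7.8517/(0.087−0.012) = 104.6892
P₀ = Σ Dₜ/(1+r)ᵗ + TV_5/(1+r)^5 = 91.5421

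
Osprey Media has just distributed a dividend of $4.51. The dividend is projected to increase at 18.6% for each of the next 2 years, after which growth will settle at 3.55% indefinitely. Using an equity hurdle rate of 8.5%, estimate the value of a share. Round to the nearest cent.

Two-stage DDM. Project D₁…D_2 at 0.186, terminal growth 0.0355, discount at r = 0.085.
D_1 = 5.3489
D_2 = 6.3437
Terminal value at t=2: TV = D_3/(r−g) = 6.5690/(0.085−0.0355) = 132.7061
P₀ = 5.3489/(1+0.085)^1 + 6.3437/(1+0.085)^2 + 132.7061/(1+0.085)^2 = 123.0464

$123.05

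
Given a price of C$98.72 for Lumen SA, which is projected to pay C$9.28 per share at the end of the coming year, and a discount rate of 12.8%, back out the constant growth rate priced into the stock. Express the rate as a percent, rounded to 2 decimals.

From P₀ = D₁/(r − g), the implied growth is g = r − D₁/P₀.
g = 0.128 − 9.28/98.72 = 0.128 − 0.09400 = 0.03400

3.40%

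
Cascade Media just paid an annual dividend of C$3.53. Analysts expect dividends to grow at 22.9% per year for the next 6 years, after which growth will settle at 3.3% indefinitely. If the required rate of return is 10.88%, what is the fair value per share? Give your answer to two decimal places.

C$120.04

Two-stage DDM. Project D₁…D_6 at 0.229, terminal growth 0.033, discount at r = 0.1088.
D_1 = 4.3384
D_2 = 5.3319
D_3 = 6.5529
D_4 = 8.0535
D_5 = 9.8977
D_6 = 12.1643
Terminal value at t=6: TV = D_7/(r−g) = 12.5657/(0.1088−0.033) = 165.7743
P₀ = 4.3384/(1+0.1088)^1 + 5.3319/(1+0.1088)^2 + 6.5529/(1+0.1088)^3 + 8.0535/(1+0.1088)^4 + 9.8977/(1+0.1088)^5 + 12.1643/(1+0.1088)^6 + 165.7743/(1+0.1088)^6 = 120.0428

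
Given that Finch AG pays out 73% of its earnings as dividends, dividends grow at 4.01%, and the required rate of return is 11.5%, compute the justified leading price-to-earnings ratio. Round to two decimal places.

9.75

Justified leading P/E = b/(r−g) = 0.73/(0.115−0.0401) = 9.7463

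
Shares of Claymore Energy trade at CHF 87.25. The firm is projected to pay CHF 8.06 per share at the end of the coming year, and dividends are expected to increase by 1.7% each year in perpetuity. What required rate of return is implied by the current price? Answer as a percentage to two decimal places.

Rearranging the constant-growth DDM: r = D₁/P₀ + g.
r = 8.0600 / 87.25 + 0.017 = 0.09238 + 0.017 = 0.10938

10.94%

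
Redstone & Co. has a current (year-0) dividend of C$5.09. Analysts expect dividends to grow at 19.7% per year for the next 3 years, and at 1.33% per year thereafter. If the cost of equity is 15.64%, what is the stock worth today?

Two-stage DDM. Project D₁…D_3 at 0.197, terminal growth 0.0133, discount at r = 0.1564.
D_1 = 6.0927
D_2 = 7.2930
D_3 = 8.7297
Terminal value at t=3: TV = D_4/(r−g) = 8.8458/(0.1564−0.0133) = 61.8157
P₀ = 6.0927/(1+0.1564)^1 + 7.2930/(1+0.1564)^2 + 8.7297/(1+0.1564)^3 + 61.8157/(1+0.1564)^3 = 56.3412

C$56.34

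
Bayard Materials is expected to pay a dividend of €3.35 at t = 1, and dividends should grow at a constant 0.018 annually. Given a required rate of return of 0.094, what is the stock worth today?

€44.08

Gordon growth model: P₀ = D₁/(r − g), with D₁ = 3.35 given directly.
P₀ = 3.3500 / (0.094 − 0.018) = 3.3500 / 0.076 = 44.0789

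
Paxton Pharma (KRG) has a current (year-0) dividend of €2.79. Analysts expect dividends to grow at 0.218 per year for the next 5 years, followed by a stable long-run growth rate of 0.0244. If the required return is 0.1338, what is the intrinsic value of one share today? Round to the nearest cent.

€54.76

Two-stage DDM. Project D₁…D_5 at 0.218, terminal growth 0.0244, discount at r = 0.1338.
D_1 = 3.3982
D_2 = 4.1390
D_3 = 5.0413
D_4 = 6.1404
D_5 = 7.4790
Terminal value at t=5: TV = D_6/(r−g) = 7.6614/(0.1338−0.0244) = 70.0314
P₀ = 3.3982/(1+0.1338)^1 + 4.1390/(1+0.1338)^2 + 5.0413/(1+0.1338)^3 + 6.1404/(1+0.1338)^4 + 7.4790/(1+0.1338)^5 + 70.0314/(1+0.1338)^5 = 54.7609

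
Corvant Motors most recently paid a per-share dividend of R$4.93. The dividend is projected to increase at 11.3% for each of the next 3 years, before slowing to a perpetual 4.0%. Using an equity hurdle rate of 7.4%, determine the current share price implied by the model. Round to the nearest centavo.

Two-stage DDM. Project D₁…D_3 at 0.113, terminal growth 0.04, discount at r = 0.074.
D_1 = 5.4871
D_2 = 6.1071
D_3 = 6.7972
Terminal value at t=3: TV = D_4/(r−g) = 7.0691/(0.074−0.04) = 207.9155
P₀ = 5.4871/(1+0.074)^1 + 6.1071/(1+0.074)^2 + 6.7972/(1+0.074)^3 + 207.9155/(1+0.074)^3 = 183.7221

R$183.72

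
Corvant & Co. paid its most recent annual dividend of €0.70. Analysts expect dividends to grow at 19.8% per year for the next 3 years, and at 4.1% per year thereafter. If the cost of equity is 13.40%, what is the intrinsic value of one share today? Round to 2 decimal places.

€11.58

Two-stage DDM. Project D₁…D_3 at 0.198, terminal growth 0.041, discount at r = 0.134.
D_1 = 0.8386
D_2 = 1.0046
D_3 = 1.2036
Terminal value at t=3: TV = D_4/(r−g) = 1.2529/(0.134−0.041) = 13.4721
P₀ = 0.8386/(1+0.134)^1 + 1.0046/(1+0.134)^2 + 1.2036/(1+0.134)^3 + 13.4721/(1+0.134)^3 = 11.5845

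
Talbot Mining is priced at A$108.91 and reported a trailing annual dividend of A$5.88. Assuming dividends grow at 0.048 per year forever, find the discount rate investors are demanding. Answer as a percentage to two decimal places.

Rearranging the constant-growth DDM: r = D₁/P₀ + g.
D₁ = 5.88 × (1 + 0.048) = 6.1622.
r = 6.1622 / 108.91 + 0.048 = 0.05658 + 0.048 = 0.10458

10.46%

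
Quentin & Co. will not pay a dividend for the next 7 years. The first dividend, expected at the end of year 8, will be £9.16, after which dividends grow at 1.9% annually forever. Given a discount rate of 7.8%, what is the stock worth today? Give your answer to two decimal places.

Deferred-dividend DDM. At t=7 the remaining stream is a growing perpetuity with first payment D_8 = 9.16.
V_7 = D_8/(r−g) = 9.16/(0.078−0.019) = 155.2542
P₀ = V_7/(1+r)^7 = 155.2542/(1+0.078)^7 = 91.7724

£91.77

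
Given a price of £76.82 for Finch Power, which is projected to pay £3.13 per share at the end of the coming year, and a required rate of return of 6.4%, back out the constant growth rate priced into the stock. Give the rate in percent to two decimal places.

From P₀ = D₁/(r − g), the implied growth is g = r − D₁/P₀.
g = 0.064 − 3.13/76.82 = 0.064 − 0.04074 = 0.02326

2.33%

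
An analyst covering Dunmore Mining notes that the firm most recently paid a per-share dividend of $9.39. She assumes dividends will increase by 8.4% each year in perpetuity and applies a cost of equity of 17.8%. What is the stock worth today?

$108.28

Gordon growth model: P₀ = D₁/(r − g). D₁ = 9.39 × (1 + 0.084) = 10.1788.
P₀ = 10.1788 / (0.178 − 0.084) = 10.1788 / 0.094 = 108.2847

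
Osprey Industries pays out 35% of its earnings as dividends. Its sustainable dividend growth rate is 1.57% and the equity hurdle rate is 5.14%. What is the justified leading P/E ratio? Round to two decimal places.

9.80

Justified leading P/E = b/(r−g) = 0.35/(0.0514−0.0157) = 9.8039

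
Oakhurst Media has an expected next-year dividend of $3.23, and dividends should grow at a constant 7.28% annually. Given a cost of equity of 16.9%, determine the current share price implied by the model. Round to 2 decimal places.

$33.58

Gordon growth model: P₀ = D₁/(r − g), with D₁ = 3.23 given directly.
P₀ = 3.2300 / (0.169 − 0.0728) = 3.2300 / 0.0962 = 33.5759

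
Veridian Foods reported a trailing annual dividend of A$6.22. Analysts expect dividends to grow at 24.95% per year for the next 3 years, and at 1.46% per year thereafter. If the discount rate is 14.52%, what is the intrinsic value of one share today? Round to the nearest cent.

Two-stage DDM. Project D₁…D_3 at 0.2495, terminal growth 0.0146, discount at r = 0.1452.
D_1 = 7.7719
D_2 = 9.7110
D_3 = 12.1339
Terminal value at t=3: TV = D_4/(r−g) = 12.3110/(0.1452−0.0146) = 94.2651
P₀ = 7.7719/(1+0.1452)^1 + 9.7110/(1+0.1452)^2 + 12.1339/(1+0.1452)^3 + 94.2651/(1+0.1452)^3 = 85.0335

A$85.03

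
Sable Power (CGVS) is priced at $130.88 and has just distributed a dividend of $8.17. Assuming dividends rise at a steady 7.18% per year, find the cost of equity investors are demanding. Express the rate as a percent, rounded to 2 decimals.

Rearranging the constant-growth DDM: r = D₁/P₀ + g.
D₁ = 8.17 × (1 + 0.0718) = 8.7566.
r = 8.7566 / 130.88 + 0.0718 = 0.06691 + 0.0718 = 0.13871

13.87%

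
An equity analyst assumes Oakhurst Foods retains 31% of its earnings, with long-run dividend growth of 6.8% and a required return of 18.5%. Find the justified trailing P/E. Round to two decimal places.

Payout ratio b = 1 − 0.31 = 0.69.
Justified trailing P/E = b(1+g)/(r−g) = 0.69×(1+0.068)/(0.185−0.068) = 6.2985

6.30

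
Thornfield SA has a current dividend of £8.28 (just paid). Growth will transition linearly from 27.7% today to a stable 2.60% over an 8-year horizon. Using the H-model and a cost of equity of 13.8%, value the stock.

H-model: P₀ = D₀[(1+g_L) + H(g_S−g_L)]/(r−g_L), with H = 8/2 = 4.
P₀ = 8.28 × [(1+0.026) + 4×(0.277−0.026)] / (0.138−0.026)
   = 8.28 × 2.0300 / 0.112 = 150.0750

£150.07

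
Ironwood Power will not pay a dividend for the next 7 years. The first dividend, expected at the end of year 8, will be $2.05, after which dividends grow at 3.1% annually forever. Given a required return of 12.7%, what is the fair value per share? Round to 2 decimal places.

$9.25

Deferred-dividend DDM. At t=7 the remaining stream is a growing perpetuity with first payment D_8 = 2.05.
V_7 = D_8/(r−g) = 2.05/(0.127−0.031) = 21.3542
P₀ = V_7/(1+r)^7 = 21.3542/(1+0.127)^7 = 9.2473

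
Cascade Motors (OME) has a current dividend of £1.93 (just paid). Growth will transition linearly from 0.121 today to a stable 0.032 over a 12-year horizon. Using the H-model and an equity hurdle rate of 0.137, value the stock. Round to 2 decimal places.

£28.78

H-model: P₀ = D₀[(1+g_L) + H(g_S−g_L)]/(r−g_L), with H = 12/2 = 6.
P₀ = 1.93 × [(1+0.032) + 6×(0.121−0.032)] / (0.137−0.032)
   = 1.93 × 1.5660 / 0.105 = 28.7846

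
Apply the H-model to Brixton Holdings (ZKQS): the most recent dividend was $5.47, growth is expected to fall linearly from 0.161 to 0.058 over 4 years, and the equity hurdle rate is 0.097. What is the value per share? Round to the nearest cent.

H-model: P₀ = D₀[(1+g_L) + H(g_S−g_L)]/(r−g_L), with H = 4/2 = 2.
P₀ = 5.47 × [(1+0.058) + 2×(0.161−0.058)] / (0.097−0.058)
   = 5.47 × 1.2640 / 0.039 = 177.2841

$177.28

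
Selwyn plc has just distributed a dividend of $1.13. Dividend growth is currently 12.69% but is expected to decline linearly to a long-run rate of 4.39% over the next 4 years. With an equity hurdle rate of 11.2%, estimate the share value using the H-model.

H-model: P₀ = D₀[(1+g_L) + H(g_S−g_L)]/(r−g_L), with H = 4/2 = 2.
P₀ = 1.13 × [(1+0.0439) + 2×(0.1269−0.0439)] / (0.112−0.0439)
   = 1.13 × 1.2099 / 0.0681 = 20.0762

$20.08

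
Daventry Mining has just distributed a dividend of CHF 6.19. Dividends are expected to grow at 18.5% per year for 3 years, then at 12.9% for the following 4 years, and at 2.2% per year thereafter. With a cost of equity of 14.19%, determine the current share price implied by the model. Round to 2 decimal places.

CHF 103.25

Three-stage DDM. Project D₁…D_7; terminal Gordon value at t=7 with g = 0.022; discount at r = 0.1419.
D_1 = 7.3352
D_2 = 8.6922
D_3 = 10.3002
D_4 = 11.6289
D_5 = 13.1291
D_6 = 14.8227
D_7 = 16.7348
TV_7 = 17.1030/(0.1419−0.022) = 142.6439
P₀ = Σ Dₜ/(1+r)ᵗ + TV_7/(1+r)^7 = 103.2507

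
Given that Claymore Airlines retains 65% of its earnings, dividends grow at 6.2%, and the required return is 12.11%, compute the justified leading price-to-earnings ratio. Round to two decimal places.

Payout ratio b = 1 − 0.65 = 0.35.
Justified leading P/E = b/(r−g) = 0.35/(0.1211−0.062) = 5.9222

5.92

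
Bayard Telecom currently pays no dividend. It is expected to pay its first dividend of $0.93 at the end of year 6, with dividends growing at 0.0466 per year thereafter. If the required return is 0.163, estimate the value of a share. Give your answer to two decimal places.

$3.76

Deferred-dividend DDM. At t=5 the remaining stream is a growing perpetuity with first payment D_6 = 0.93.
V_5 = D_6/(r−g) = 0.93/(0.163−0.0466) = 7.9897
P₀ = V_5/(1+r)^5 = 7.9897/(1+0.163)^5 = 3.7552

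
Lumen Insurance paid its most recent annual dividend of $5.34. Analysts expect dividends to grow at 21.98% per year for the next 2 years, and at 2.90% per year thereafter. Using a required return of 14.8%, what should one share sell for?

$63.83

Two-stage DDM. Project D₁…D_2 at 0.2198, terminal growth 0.029, discount at r = 0.148.
D_1 = 6.5137
D_2 = 7.9455
Terminal value at t=2: TV = D_3/(r−g) = 8.1759/(0.148−0.029) = 68.7048
P₀ = 6.5137/(1+0.148)^1 + 7.9455/(1+0.148)^2 + 68.7048/(1+0.148)^2 = 63.8347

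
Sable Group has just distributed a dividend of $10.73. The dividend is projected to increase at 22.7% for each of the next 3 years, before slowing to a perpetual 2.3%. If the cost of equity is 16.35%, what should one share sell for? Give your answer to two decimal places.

Two-stage DDM. Project D₁…D_3 at 0.227, terminal growth 0.023, discount at r = 0.1635.
D_1 = 13.1657
D_2 = 16.1543
D_3 = 19.8214
Terminal value at t=3: TV = D_4/(r−g) = 20.2772/(0.1635−0.023) = 144.3221
P₀ = 13.1657/(1+0.1635)^1 + 16.1543/(1+0.1635)^2 + 19.8214/(1+0.1635)^3 + 144.3221/(1+0.1635)^3 = 127.4624

$127.46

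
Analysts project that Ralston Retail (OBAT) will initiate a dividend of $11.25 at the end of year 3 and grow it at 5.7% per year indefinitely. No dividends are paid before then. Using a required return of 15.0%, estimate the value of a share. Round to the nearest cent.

$91.47

Deferred-dividend DDM. At t=2 the remaining stream is a growing perpetuity with first payment D_3 = 11.25.
V_2 = D_3/(r−g) = 11.25/(0.15−0.057) = 120.9677
P₀ = V_2/(1+r)^2 = 120.9677/(1+0.15)^2 = 91.4690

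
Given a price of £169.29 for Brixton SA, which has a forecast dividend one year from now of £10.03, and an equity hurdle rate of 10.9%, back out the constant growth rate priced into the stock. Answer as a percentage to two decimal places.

From P₀ = D₁/(r − g), the implied growth is g = r − D₁/P₀.
g = 0.109 − 10.03/169.29 = 0.109 − 0.05925 = 0.04975

4.98%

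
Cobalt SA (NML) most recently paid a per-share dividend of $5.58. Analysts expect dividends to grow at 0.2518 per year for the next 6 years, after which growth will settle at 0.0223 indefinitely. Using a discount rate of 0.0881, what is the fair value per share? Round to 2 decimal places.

Two-stage DDM. Project D₁…D_6 at 0.2518, terminal growth 0.0223, discount at r = 0.0881.
D_1 = 6.9850
D_2 = 8.7439
D_3 = 10.9456
D_4 = 13.7017
D_5 = 17.1518
D_6 = 21.4706
Terminal value at t=6: TV = D_7/(r−g) = 21.9494/(0.0881−0.0223) = 333.5772
P₀ = 6.9850/(1+0.0881)^1 + 8.7439/(1+0.0881)^2 + 10.9456/(1+0.0881)^3 + 13.7017/(1+0.0881)^4 + 17.1518/(1+0.0881)^5 + 21.4706/(1+0.0881)^6 + 333.5772/(1+0.0881)^6 = 257.2520

$257.25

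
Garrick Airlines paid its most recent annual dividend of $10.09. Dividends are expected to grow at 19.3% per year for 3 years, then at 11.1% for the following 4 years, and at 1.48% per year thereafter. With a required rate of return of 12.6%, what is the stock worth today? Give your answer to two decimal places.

$184.24

Three-stage DDM. Project D₁…D_7; terminal Gordon value at t=7 with g = 0.0148; discount at r = 0.126.
D_1 = 12.0374
D_2 = 14.3606
D_3 = 17.1322
D_4 = 19.0338
D_5 = 21.1466
D_6 = 23.4939
D_7 = 26.1017
TV_7 = 26.4880/(0.126−0.0148) = 238.2015
P₀ = Σ Dₜ/(1+r)ᵗ + TV_7/(1+r)^7 = 184.2364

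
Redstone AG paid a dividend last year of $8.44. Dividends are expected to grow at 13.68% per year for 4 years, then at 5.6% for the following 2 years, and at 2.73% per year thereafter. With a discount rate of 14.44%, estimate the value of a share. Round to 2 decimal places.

$109.17

Three-stage DDM. Project D₁…D_6; terminal Gordon value at t=6 with g = 0.0273; discount at r = 0.1444.
D_1 = 9.5946
D_2 = 10.9071
D_3 = 12.3992
D_4 = 14.0954
D_5 = 14.8848
D_6 = 15.7183
TV_6 = 16.1474/(0.1444−0.0273) = 137.8945
P₀ = Σ Dₜ/(1+r)ᵗ + TV_6/(1+r)^6 = 109.1714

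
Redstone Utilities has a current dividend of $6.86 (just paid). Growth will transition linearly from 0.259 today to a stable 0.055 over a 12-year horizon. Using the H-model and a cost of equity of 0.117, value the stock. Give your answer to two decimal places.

$252.16

H-model: P₀ = D₀[(1+g_L) + H(g_S−g_L)]/(r−g_L), with H = 12/2 = 6.
P₀ = 6.86 × [(1+0.055) + 6×(0.259−0.055)] / (0.117−0.055)
   = 6.86 × 2.2790 / 0.062 = 252.1603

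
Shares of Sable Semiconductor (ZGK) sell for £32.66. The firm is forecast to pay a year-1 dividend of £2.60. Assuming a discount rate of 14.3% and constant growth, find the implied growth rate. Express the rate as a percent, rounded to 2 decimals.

6.34%

From P₀ = D₁/(r − g), the implied growth is g = r − D₁/P₀.
g = 0.143 − 2.60/32.66 = 0.143 − 0.07961 = 0.06339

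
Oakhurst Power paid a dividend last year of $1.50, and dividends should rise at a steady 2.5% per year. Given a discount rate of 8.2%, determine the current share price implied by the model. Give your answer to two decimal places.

$26.97

Gordon growth model: P₀ = D₁/(r − g). D₁ = 1.50 × (1 + 0.025) = 1.5375.
P₀ = 1.5375 / (0.082 − 0.025) = 1.5375 / 0.057 = 26.9737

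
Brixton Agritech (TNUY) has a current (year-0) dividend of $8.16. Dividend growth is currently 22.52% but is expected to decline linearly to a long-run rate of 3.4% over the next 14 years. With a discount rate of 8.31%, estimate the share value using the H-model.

$394.27

H-model: P₀ = D₀[(1+g_L) + H(g_S−g_L)]/(r−g_L), with H = 14/2 = 7.
P₀ = 8.16 × [(1+0.034) + 7×(0.2252−0.034)] / (0.0831−0.034)
   = 8.16 × 2.3724 / 0.0491 = 394.2726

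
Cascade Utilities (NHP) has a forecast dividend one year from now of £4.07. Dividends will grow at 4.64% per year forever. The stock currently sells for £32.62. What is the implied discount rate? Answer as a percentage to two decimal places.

17.12%

Rearranging the constant-growth DDM: r = D₁/P₀ + g.
r = 4.0700 / 32.62 + 0.0464 = 0.12477 + 0.0464 = 0.17117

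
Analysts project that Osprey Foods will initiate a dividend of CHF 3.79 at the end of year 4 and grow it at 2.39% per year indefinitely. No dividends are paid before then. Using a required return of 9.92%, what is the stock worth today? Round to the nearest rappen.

Deferred-dividend DDM. At t=3 the remaining stream is a growing perpetuity with first payment D_4 = 3.79.
V_3 = D_4/(r−g) = 3.79/(0.0992−0.0239) = 50.3320
P₀ = V_3/(1+r)^3 = 50.3320/(1+0.0992)^3 = 37.8978

CHF 37.90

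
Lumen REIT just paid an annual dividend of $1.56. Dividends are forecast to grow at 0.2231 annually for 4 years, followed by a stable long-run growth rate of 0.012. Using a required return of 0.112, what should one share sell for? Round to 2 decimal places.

$31.07

Two-stage DDM. Project D₁…D_4 at 0.2231, terminal growth 0.012, discount at r = 0.112.
D_1 = 1.9080
D_2 = 2.3337
D_3 = 2.8544
D_4 = 3.4912
Terminal value at t=4: TV = D_5/(r−g) = 3.5331/(0.112−0.012) = 35.3308
P₀ = 1.9080/(1+0.112)^1 + 2.3337/(1+0.112)^2 + 2.8544/(1+0.112)^3 + 3.4912/(1+0.112)^4 + 35.3308/(1+0.112)^4 = 31.0687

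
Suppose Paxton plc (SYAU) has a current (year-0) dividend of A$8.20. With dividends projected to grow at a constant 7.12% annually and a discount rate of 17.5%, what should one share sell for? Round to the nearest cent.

A$84.62

Gordon growth model: P₀ = D₁/(r − g). D₁ = 8.20 × (1 + 0.0712) = 8.7838.
P₀ = 8.7838 / (0.175 − 0.0712) = 8.7838 / 0.1038 = 84.6227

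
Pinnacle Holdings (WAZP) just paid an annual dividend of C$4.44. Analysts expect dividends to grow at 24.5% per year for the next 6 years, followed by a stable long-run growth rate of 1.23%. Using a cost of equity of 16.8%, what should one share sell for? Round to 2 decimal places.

C$75.85

Two-stage DDM. Project D₁…D_6 at 0.245, terminal growth 0.0123, discount at r = 0.168.
D_1 = 5.5278
D_2 = 6.8821
D_3 = 8.5682
D_4 = 10.6674
D_5 = 13.2810
D_6 = 16.5348
Terminal value at t=6: TV = D_7/(r−g) = 16.7382/(0.168−0.0123) = 107.5028
P₀ = 5.5278/(1+0.168)^1 + 6.8821/(1+0.168)^2 + 8.5682/(1+0.168)^3 + 10.6674/(1+0.168)^4 + 13.2810/(1+0.168)^5 + 16.5348/(1+0.168)^6 + 107.5028/(1+0.168)^6 = 75.8497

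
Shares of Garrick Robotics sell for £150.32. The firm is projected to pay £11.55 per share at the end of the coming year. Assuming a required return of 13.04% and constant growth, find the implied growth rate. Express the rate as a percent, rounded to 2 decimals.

From P₀ = D₁/(r − g), the implied growth is g = r − D₁/P₀.
g = 0.1304 − 11.55/150.32 = 0.1304 − 0.07684 = 0.05356

5.36%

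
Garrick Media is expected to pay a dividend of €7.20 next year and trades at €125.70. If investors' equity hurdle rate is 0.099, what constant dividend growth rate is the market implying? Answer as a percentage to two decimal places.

4.17%

From P₀ = D₁/(r − g), the implied growth is g = r − D₁/P₀.
g = 0.099 − 7.20/125.70 = 0.099 − 0.05728 = 0.04172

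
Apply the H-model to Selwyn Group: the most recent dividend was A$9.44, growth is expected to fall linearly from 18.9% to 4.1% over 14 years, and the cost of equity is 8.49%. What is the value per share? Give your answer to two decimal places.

A$446.63

H-model: P₀ = D₀[(1+g_L) + H(g_S−g_L)]/(r−g_L), with H = 14/2 = 7.
P₀ = 9.44 × [(1+0.041) + 7×(0.189−0.041)] / (0.0849−0.041)
   = 9.44 × 2.0770 / 0.0439 = 446.6260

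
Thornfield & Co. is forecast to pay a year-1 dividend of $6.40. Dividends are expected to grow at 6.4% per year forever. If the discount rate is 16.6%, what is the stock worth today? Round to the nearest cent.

Gordon growth model: P₀ = D₁/(r − g), with D₁ = 6.40 given directly.
P₀ = 6.4000 / (0.166 − 0.064) = 6.4000 / 0.102 = 62.7451

$62.75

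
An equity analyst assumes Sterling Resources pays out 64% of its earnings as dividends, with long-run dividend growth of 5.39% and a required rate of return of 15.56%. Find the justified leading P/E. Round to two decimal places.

Justified leading P/E = b/(r−g) = 0.64/(0.1556−0.0539) = 6.2930

6.29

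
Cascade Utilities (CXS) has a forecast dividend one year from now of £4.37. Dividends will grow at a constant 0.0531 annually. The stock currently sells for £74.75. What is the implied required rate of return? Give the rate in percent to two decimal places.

Rearranging the constant-growth DDM: r = D₁/P₀ + g.
r = 4.3700 / 74.75 + 0.0531 = 0.05846 + 0.0531 = 0.11156

11.16%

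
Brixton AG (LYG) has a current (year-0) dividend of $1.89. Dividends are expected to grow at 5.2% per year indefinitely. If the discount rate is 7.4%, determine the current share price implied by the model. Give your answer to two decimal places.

$90.38

Gordon growth model: P₀ = D₁/(r − g). D₁ = 1.89 × (1 + 0.052) = 1.9883.
P₀ = 1.9883 / (0.074 − 0.052) = 1.9883 / 0.022 = 90.3764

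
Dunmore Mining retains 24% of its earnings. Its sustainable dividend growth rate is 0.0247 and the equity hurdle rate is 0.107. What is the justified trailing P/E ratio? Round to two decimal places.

9.46

Payout ratio b = 1 − 0.24 = 0.76.
Justified trailing P/E = b(1+g)/(r−g) = 0.76×(1+0.0247)/(0.107−0.0247) = 9.4626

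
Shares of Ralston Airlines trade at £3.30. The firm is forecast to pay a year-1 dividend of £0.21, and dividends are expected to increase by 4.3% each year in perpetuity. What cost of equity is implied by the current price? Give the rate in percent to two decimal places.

10.66%

Rearranging the constant-growth DDM: r = D₁/P₀ + g.
r = 0.2100 / 3.30 + 0.043 = 0.06364 + 0.043 = 0.10664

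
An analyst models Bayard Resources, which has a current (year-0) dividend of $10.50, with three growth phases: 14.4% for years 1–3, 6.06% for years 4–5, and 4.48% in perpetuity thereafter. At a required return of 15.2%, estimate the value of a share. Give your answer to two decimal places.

$134.19

Three-stage DDM. Project D₁…D_5; terminal Gordon value at t=5 with g = 0.0448; discount at r = 0.152.
D_1 = 12.0120
D_2 = 13.7417
D_3 = 15.7205
D_4 = 16.6732
D_5 = 17.6836
TV_5 = 18.4758/(0.152−0.0448) = 172.3491
P₀ = Σ Dₜ/(1+r)ᵗ + TV_5/(1+r)^5 = 134.1940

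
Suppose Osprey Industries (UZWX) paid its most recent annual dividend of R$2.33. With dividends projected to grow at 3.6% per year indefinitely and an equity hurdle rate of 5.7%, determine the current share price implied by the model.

Gordon growth model: P₀ = D₁/(r − g). D₁ = 2.33 × (1 + 0.036) = 2.4139.
P₀ = 2.4139 / (0.057 − 0.036) = 2.4139 / 0.021 = 114.9467

R$114.95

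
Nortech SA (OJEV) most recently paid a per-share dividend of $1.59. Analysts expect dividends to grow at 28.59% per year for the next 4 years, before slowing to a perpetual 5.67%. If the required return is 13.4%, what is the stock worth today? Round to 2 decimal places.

$44.73

Two-stage DDM. Project D₁…D_4 at 0.2859, terminal growth 0.0567, discount at r = 0.134.
D_1 = 2.0446
D_2 = 2.6291
D_3 = 3.3808
D_4 = 4.3474
Terminal value at t=4: TV = D_5/(r−g) = 4.5939/(0.134−0.0567) = 59.4290
P₀ = 2.0446/(1+0.134)^1 + 2.6291/(1+0.134)^2 + 3.3808/(1+0.134)^3 + 4.3474/(1+0.134)^4 + 59.4290/(1+0.134)^4 = 44.7321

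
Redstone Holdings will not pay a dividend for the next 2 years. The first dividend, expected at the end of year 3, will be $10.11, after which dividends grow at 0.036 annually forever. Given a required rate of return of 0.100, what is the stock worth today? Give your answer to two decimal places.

$130.55

Deferred-dividend DDM. At t=2 the remaining stream is a growing perpetuity with first payment D_3 = 10.11.
V_2 = D_3/(r−g) = 10.11/(0.1−0.036) = 157.9688
P₀ = V_2/(1+r)^2 = 157.9688/(1+0.1)^2 = 130.5527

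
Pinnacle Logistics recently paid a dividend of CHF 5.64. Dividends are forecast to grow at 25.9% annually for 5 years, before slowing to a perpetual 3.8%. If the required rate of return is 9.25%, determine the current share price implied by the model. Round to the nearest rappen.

CHF 262.36

Two-stage DDM. Project D₁…D_5 at 0.259, terminal growth 0.038, discount at r = 0.0925.
D_1 = 7.1008
D_2 = 8.9399
D_3 = 11.2553
D_4 = 14.1704
D_5 = 17.8405
Terminal value at t=5: TV = D_6/(r−g) = 18.5185/(0.0925−0.038) = 339.7884
P₀ = 7.1008/(1+0.0925)^1 + 8.9399/(1+0.0925)^2 + 11.2553/(1+0.0925)^3 + 14.1704/(1+0.0925)^4 + 17.8405/(1+0.0925)^5 + 339.7884/(1+0.0925)^5 = 262.3554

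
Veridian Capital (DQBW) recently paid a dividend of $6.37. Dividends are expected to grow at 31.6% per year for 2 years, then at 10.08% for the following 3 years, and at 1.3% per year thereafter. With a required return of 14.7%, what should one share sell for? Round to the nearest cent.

$94.91

Three-stage DDM. Project D₁…D_5; terminal Gordon value at t=5 with g = 0.013; discount at r = 0.147.
D_1 = 8.3829
D_2 = 11.0319
D_3 = 12.1439
D_4 = 13.3680
D_5 = 14.7155
TV_5 = 14.9069/(0.147−0.013) = 111.2452
P₀ = Σ Dₜ/(1+r)ᵗ + TV_5/(1+r)^5 = 94.9131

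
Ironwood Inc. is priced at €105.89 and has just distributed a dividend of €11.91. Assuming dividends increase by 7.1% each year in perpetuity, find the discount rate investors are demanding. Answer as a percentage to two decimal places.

Rearranging the constant-growth DDM: r = D₁/P₀ + g.
D₁ = 11.91 × (1 + 0.071) = 12.7556.
r = 12.7556 / 105.89 + 0.071 = 0.12046 + 0.071 = 0.19146

19.15%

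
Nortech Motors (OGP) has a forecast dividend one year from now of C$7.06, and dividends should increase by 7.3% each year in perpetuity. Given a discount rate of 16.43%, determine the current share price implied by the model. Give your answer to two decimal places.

Gordon growth model: P₀ = D₁/(r − g), with D₁ = 7.06 given directly.
P₀ = 7.0600 / (0.1643 − 0.073) = 7.0600 / 0.0913 = 77.3275

C$77.33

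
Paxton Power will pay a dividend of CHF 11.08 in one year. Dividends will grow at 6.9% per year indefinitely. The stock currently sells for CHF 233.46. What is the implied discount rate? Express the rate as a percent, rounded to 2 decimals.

Rearranging the constant-growth DDM: r = D₁/P₀ + g.
r = 11.0800 / 233.46 + 0.069 = 0.04746 + 0.069 = 0.11646

11.65%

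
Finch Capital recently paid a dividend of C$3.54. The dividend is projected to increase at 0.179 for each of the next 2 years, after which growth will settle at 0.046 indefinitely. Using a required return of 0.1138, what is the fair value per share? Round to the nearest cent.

C$68.91

Two-stage DDM. Project D₁…D_2 at 0.179, terminal growth 0.046, discount at r = 0.1138.
D_1 = 4.1737
D_2 = 4.9207
Terminal value at t=2: TV = D_3/(r−g) = 5.1471/(0.1138−0.046) = 75.9159
P₀ = 4.1737/(1+0.1138)^1 + 4.9207/(1+0.1138)^2 + 75.9159/(1+0.1138)^2 = 68.9092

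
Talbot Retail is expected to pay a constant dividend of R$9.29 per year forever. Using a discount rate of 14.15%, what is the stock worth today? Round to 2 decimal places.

R$65.65

Zero-growth DDM (perpetuity): P₀ = D/r = 9.29 / 0.1415 = 65.6537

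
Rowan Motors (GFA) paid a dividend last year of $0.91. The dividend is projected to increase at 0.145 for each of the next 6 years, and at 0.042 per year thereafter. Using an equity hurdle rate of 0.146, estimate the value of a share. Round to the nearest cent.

Two-stage DDM. Project D₁…D_6 at 0.145, terminal growth 0.042, discount at r = 0.146.
D_1 = 1.0420
D_2 = 1.1930
D_3 = 1.3660
D_4 = 1.5641
D_5 = 1.7909
D_6 = 2.0506
Terminal value at t=6: TV = D_7/(r−g) = 2.1367/(0.146−0.042) = 20.5451
P₀ = 1.0420/(1+0.146)^1 + 1.1930/(1+0.146)^2 + 1.3660/(1+0.146)^3 + 1.5641/(1+0.146)^4 + 1.7909/(1+0.146)^5 + 2.0506/(1+0.146)^6 + 20.5451/(1+0.146)^6 = 14.5132

$14.51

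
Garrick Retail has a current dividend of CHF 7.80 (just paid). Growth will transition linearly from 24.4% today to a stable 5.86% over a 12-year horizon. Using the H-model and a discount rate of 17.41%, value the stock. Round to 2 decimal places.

CHF 146.61

H-model: P₀ = D₀[(1+g_L) + H(g_S−g_L)]/(r−g_L), with H = 12/2 = 6.
P₀ = 7.80 × [(1+0.0586) + 6×(0.244−0.0586)] / (0.1741−0.0586)
   = 7.80 × 2.1710 / 0.1155 = 146.6130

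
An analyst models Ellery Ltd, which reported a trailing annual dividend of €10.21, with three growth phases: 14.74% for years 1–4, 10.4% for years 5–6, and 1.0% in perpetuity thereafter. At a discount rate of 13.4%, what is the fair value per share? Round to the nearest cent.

€145.23

Three-stage DDM. Project D₁…D_6; terminal Gordon value at t=6 with g = 0.01; discount at r = 0.134.
D_1 = 11.7150
D_2 = 13.4417
D_3 = 15.4231
D_4 = 17.6964
D_5 = 19.5368
D_6 = 21.5687
TV_6 = 21.7844/(0.134−0.01) = 175.6803
P₀ = Σ Dₜ/(1+r)ᵗ + TV_6/(1+r)^6 = 145.2337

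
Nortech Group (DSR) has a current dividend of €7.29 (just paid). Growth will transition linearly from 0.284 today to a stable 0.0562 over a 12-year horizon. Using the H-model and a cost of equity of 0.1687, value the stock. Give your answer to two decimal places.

€157.01

H-model: P₀ = D₀[(1+g_L) + H(g_S−g_L)]/(r−g_L), with H = 12/2 = 6.
P₀ = 7.29 × [(1+0.0562) + 6×(0.284−0.0562)] / (0.1687−0.0562)
   = 7.29 × 2.4230 / 0.1125 = 157.0104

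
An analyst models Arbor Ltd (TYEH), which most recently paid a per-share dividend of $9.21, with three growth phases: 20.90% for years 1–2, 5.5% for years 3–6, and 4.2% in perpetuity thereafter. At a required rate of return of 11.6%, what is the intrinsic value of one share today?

Three-stage DDM. Project D₁…D_6; terminal Gordon value at t=6 with g = 0.042; discount at r = 0.116.
D_1 = 11.1349
D_2 = 13.4621
D_3 = 14.2025
D_4 = 14.9836
D_5 = 15.8077
D_6 = 16.6772
TV_6 = 17.3776/(0.116−0.042) = 234.8324
P₀ = Σ Dₜ/(1+r)ᵗ + TV_6/(1+r)^6 = 179.9834

$179.98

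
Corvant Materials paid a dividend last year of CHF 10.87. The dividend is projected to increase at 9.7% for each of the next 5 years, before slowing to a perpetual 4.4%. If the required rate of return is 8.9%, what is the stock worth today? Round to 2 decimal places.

CHF 317.14

Two-stage DDM. Project D₁…D_5 at 0.097, terminal growth 0.044, discount at r = 0.089.
D_1 = 11.9244
D_2 = 13.0811
D_3 = 14.3499
D_4 = 15.7419
D_5 = 17.2688
Terminal value at t=5: TV = D_6/(r−g) = 18.0286/(0.089−0.044) = 400.6366
P₀ = 11.9244/(1+0.089)^1 + 13.0811/(1+0.089)^2 + 14.3499/(1+0.089)^3 + 15.7419/(1+0.089)^4 + 17.2688/(1+0.089)^5 + 400.6366/(1+0.089)^5 = 317.1436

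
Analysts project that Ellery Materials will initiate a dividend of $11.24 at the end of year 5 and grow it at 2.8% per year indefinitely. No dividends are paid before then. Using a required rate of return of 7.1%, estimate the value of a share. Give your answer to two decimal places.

$198.67

Deferred-dividend DDM. At t=4 the remaining stream is a growing perpetuity with first payment D_5 = 11.24.
V_4 = D_5/(r−g) = 11.24/(0.071−0.028) = 261.3953
P₀ = V_4/(1+r)^4 = 261.3953/(1+0.071)^4 = 198.6735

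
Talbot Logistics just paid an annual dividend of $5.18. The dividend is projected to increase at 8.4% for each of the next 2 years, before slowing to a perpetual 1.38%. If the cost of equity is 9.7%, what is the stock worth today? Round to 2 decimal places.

Two-stage DDM. Project D₁…D_2 at 0.084, terminal growth 0.0138, discount at r = 0.097.
D_1 = 5.6151
D_2 = 6.0868
Terminal value at t=2: TV = D_3/(r−g) = 6.1708/(0.097−0.0138) = 74.1681
P₀ = 5.6151/(1+0.097)^1 + 6.0868/(1+0.097)^2 + 74.1681/(1+0.097)^2 = 71.8083

$71.81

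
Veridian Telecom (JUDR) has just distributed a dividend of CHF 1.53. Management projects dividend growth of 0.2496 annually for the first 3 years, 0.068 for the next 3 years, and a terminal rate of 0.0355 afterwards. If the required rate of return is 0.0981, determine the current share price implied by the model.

CHF 46.69

Three-stage DDM. Project D₁…D_6; terminal Gordon value at t=6 with g = 0.0355; discount at r = 0.0981.
D_1 = 1.9119
D_2 = 2.3891
D_3 = 2.9854
D_4 = 3.1884
D_5 = 3.4052
D_6 = 3.6368
TV_6 = 3.7659/(0.0981−0.0355) = 60.1581
P₀ = Σ Dₜ/(1+r)ᵗ + TV_6/(1+r)^6 = 46.6886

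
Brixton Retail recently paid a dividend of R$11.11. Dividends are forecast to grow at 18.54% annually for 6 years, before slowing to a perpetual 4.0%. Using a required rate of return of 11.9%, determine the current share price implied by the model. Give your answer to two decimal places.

Two-stage DDM. Project D₁…D_6 at 0.1854, terminal growth 0.04, discount at r = 0.119.
D_1 = 13.1698
D_2 = 15.6115
D_3 = 18.5058
D_4 = 21.9368
D_5 = 26.0039
D_6 = 30.8250
Terminal value at t=6: TV = D_7/(r−g) = 32.0580/(0.119−0.04) = 405.7979
P₀ = 13.1698/(1+0.119)^1 + 15.6115/(1+0.119)^2 + 18.5058/(1+0.119)^3 + 21.9368/(1+0.119)^4 + 26.0039/(1+0.119)^5 + 30.8250/(1+0.119)^6 + 405.7979/(1+0.119)^6 = 288.6524

R$288.65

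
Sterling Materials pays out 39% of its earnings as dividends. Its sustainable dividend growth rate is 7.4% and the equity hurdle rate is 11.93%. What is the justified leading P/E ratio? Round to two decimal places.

Justified leading P/E = b/(r−g) = 0.39/(0.1193−0.074) = 8.6093

8.61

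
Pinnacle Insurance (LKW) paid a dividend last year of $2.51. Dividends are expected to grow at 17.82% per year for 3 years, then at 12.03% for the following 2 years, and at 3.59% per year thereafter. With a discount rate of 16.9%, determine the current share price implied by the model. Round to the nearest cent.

Three-stage DDM. Project D₁…D_5; terminal Gordon value at t=5 with g = 0.0359; discount at r = 0.169.
D_1 = 2.9573
D_2 = 3.4843
D_3 = 4.1052
D_4 = 4.5990
D_5 = 5.1523
TV_5 = 5.3372/(0.169−0.0359) = 40.0995
P₀ = Σ Dₜ/(1+r)ᵗ + TV_5/(1+r)^5 = 30.8401

$30.84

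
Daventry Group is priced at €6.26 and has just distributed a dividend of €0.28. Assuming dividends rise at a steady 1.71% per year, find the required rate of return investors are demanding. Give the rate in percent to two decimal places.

Rearranging the constant-growth DDM: r = D₁/P₀ + g.
D₁ = 0.28 × (1 + 0.0171) = 0.2848.
r = 0.2848 / 6.26 + 0.0171 = 0.04549 + 0.0171 = 0.06259

6.26%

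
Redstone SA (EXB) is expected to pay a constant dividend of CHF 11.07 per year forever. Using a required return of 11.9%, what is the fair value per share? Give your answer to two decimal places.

Zero-growth DDM (perpetuity): P₀ = D/r = 11.07 / 0.119 = 93.0252

CHF 93.03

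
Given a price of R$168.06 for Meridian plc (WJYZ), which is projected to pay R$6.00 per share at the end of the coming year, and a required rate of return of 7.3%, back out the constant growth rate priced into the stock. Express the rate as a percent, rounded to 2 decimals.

From P₀ = D₁/(r − g), the implied growth is g = r − D₁/P₀.
g = 0.073 − 6.00/168.06 = 0.073 − 0.03570 = 0.03730

3.73%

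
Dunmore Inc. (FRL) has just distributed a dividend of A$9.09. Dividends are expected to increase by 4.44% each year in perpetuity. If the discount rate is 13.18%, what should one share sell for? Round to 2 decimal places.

Gordon growth model: P₀ = D₁/(r − g). D₁ = 9.09 × (1 + 0.0444) = 9.4936.
P₀ = 9.4936 / (0.1318 − 0.0444) = 9.4936 / 0.0874 = 108.6224

A$108.62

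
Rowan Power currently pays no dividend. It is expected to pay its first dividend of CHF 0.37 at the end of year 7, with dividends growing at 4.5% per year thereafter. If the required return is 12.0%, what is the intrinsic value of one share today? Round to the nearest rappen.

Deferred-dividend DDM. At t=6 the remaining stream is a growing perpetuity with first payment D_7 = 0.37.
V_6 = D_7/(r−g) = 0.37/(0.12−0.045) = 4.9333
P₀ = V_6/(1+r)^6 = 4.9333/(1+0.12)^6 = 2.4994

CHF 2.50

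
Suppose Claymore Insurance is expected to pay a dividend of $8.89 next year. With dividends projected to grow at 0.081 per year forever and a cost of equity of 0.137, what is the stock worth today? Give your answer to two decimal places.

Gordon growth model: P₀ = D₁/(r − g), with D₁ = 8.89 given directly.
P₀ = 8.8900 / (0.137 − 0.081) = 8.8900 / 0.056 = 158.7500

$158.75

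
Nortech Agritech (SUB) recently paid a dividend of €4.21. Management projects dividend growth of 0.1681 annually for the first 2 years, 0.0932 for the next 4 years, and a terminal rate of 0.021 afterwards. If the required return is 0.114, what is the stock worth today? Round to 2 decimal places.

Three-stage DDM. Project D₁…D_6; terminal Gordon value at t=6 with g = 0.021; discount at r = 0.114.
D_1 = 4.9177
D_2 = 5.7444
D_3 = 6.2797
D_4 = 6.8650
D_5 = 7.5048
D_6 = 8.2043
TV_6 = 8.3766/(0.114−0.021) = 90.0707
P₀ = Σ Dₜ/(1+r)ᵗ + TV_6/(1+r)^6 = 73.8376

€73.84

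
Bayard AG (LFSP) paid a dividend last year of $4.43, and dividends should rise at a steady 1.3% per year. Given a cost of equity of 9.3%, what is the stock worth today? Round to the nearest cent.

Gordon growth model: P₀ = D₁/(r − g). D₁ = 4.43 × (1 + 0.013) = 4.4876.
P₀ = 4.4876 / (0.093 − 0.013) = 4.4876 / 0.08 = 56.0949

$56.09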